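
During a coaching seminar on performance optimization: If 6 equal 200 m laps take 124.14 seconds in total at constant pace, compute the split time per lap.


Split time = total_time / n_laps = 124.14 / 6
Split time = 20.69 s per lap

20.69 s


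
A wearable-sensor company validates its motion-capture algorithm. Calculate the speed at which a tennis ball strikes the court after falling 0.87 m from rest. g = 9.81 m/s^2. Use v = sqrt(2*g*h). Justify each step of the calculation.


v = sqrt(2 * g * h)
v = sqrt(2 * 9.81 * 0.87)
v = sqrt(17.0694) = 4.1315 m/s

4.1315 m/s


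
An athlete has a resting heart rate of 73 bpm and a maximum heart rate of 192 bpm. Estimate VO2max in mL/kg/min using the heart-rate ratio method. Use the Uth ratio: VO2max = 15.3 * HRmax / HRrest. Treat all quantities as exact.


VO2max = 15.3 * HRmax / HRrest
VO2max = 15.3 * 192 / 73
VO2max = 2937.6 / 73 = 40.2411 mL/kg/min

40.2411 mL/kg/min


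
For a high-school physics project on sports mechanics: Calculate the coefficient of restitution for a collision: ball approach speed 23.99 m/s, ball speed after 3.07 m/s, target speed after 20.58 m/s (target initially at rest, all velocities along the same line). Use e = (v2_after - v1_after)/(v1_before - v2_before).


e = (v2_after - v1_after) / (v1_before - v2_before)
Numerator = 20.58 - 3.07 = 17.51
Denominator = 23.99 - 0 = 23.99
e = 17.51 / 23.99 = 0.7299

0.7299


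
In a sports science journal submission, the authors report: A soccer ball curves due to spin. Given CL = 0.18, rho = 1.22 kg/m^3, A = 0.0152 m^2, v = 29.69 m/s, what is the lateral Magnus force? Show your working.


FM = 0.5 * CL * rho * A * v^2
FM = 0.5 * 0.18 * 1.22 * 0.0152 * 29.69^2
v^2 = 881.4961
FM = 0.5 * 0.18 * 1.22 * 0.0152 * 881.4961 = 1.4712 N

1.4712 N


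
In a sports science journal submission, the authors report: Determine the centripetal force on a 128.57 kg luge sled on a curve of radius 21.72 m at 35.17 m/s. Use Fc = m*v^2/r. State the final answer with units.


Fc = m * v^2 / r
v^2 = 35.17^2 = 1236.9289
Fc = 128.57 * 1236.9289 / 21.72
Fc = 159031.9487 / 21.72 = 7321.9129 N

7321.9129 N


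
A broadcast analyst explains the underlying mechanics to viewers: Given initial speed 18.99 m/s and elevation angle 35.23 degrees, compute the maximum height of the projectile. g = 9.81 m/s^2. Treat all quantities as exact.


H = (v*sin(theta))^2 / (2*g)
vy = v*sin(theta) = 18.99 * sin(35.23 deg) = 10.9546 m/s
H = vy^2 / (2*g) = 120.0027 / (2*9.81)
H = 120.0027 / 19.62 = 6.1163 m

6.1163 m


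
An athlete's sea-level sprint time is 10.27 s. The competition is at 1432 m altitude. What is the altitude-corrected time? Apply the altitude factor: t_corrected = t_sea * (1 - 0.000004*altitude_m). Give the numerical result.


Correction factor = 1 - 0.000004 * 1432 = 0.994272
t_corrected = t_sea * factor = 10.27 * 0.994272
t_corrected = 10.2112 s

10.2112 s


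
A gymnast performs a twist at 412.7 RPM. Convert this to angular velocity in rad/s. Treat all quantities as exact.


omega = RPM * 2 * pi / 60
omega = 412.7 * 2 * 3.14159 / 60
omega = 2593.0706 / 60 = 43.2178 rad/s

43.2178 rad/s


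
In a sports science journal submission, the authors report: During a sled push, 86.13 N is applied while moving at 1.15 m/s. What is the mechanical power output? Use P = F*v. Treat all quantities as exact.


P = F * v
P = 86.13 * 1.15
P = 99.0495 W

99.0495 W


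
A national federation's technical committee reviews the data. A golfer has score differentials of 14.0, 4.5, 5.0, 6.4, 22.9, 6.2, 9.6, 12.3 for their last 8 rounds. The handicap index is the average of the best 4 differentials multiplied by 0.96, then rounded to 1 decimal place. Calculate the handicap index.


All differentials: 14.0, 4.5, 5.0, 6.4, 22.9, 6.2, 9.6, 12.3
Sorted: 4.5, 5.0, 6.2, 6.4, 9.6, 12.3, 14.0, 22.9
Best 4: 4.5, 5.0, 6.2, 6.4
Average of best = 22.1 / 4 = 5.525
Raw index = 5.525 * 0.96 = 5.304
Handicap index = round(5.304, 1) = 5.3

5.3


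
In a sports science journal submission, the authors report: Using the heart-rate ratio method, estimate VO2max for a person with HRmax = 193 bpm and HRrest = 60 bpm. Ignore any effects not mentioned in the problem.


VO2max = 15.3 * HRmax / HRrest
VO2max = 15.3 * 193 / 60
VO2max = 2952.9 / 60 = 49.215 mL/kg/min

49.215 mL/kg/min


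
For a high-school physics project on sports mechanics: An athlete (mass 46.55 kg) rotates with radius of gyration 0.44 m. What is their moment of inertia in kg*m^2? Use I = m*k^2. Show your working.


I = m * k^2
I = 46.55 * 0.44^2
I = 46.55 * 0.1936 = 9.0121 kg*m^2

9.0121 kg*m^2


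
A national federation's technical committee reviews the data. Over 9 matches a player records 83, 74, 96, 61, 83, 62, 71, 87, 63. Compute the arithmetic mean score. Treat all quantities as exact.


Average = sum / n
Sum = 680
Average = 680 / 9 = 75.5556

75.5556


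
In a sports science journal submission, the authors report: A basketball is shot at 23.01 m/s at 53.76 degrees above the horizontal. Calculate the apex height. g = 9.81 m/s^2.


H = (v*sin(theta))^2 / (2*g)
vy = v*sin(theta) = 23.01 * sin(53.76 deg) = 18.5587 m/s
H = vy^2 / (2*g) = 344.424 / (2*9.81)
H = 344.424 / 19.62 = 17.5547 m

17.5547 m


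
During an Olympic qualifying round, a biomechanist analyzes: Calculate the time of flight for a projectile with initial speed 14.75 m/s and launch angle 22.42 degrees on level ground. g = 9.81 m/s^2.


T = 2*v*sin(theta)/g
sin(theta) = sin(22.42 deg) = 0.3814
T = 2*14.75*0.3814 / 9.81
T = 11.2511 / 9.81 = 1.1469 s

1.1469 s


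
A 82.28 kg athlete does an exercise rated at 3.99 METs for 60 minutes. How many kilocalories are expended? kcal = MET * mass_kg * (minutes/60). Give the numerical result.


kcal = MET * mass * time_hr
Convert time: 60 min = 1 hr
kcal = 3.99 * 82.28 * 1
kcal = 328.2972 kcal

328.2972 kcal


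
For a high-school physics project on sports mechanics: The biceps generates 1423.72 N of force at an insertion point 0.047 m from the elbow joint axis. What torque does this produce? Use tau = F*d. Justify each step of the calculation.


tau = F * d
tau = 1423.72 * 0.047
tau = 66.9148 N*m

66.9148 N*m


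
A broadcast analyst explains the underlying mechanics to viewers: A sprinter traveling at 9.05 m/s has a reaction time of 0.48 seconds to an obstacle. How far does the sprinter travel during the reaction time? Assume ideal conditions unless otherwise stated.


d = v * t
d = 9.05 * 0.48
d = 4.344 m

4.344 m


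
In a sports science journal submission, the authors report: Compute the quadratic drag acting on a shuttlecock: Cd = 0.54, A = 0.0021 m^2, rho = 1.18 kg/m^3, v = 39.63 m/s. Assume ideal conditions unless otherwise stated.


Fd = 0.5 * Cd * rho * A * v^2
Fd = 0.5 * 0.54 * 1.18 * 0.0021 * 39.63^2
v^2 = 1570.5369
Fd = 0.5 * 0.54 * 1.18 * 0.0021 * 1570.5369 = 1.0508 N

1.0508 N


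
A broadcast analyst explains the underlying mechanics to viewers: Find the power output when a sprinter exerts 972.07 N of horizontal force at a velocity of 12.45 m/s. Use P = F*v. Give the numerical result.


P = F * v
P = 972.07 * 12.45
P = 12102.2715 W

12102.2715 W


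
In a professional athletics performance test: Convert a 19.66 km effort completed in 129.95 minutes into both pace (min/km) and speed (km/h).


Pace = time / distance = 129.95 min / 19.66 km = 6.6099 min/km
Speed = distance / time_in_hours = 19.66 / 2.1658 hr
Speed = 9.0773 km/h

6.6099 min/km, 9.0773 km/h


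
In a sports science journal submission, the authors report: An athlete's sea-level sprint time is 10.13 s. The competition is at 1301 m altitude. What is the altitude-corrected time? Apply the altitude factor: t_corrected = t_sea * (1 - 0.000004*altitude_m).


Correction factor = 1 - 0.000004 * 1301 = 0.994796
t_corrected = t_sea * factor = 10.13 * 0.994796
t_corrected = 10.0773 s

10.0773 s


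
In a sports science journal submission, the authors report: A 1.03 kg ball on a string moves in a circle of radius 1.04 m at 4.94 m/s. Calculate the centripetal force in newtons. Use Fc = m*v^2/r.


Fc = m * v^2 / r
v^2 = 4.94^2 = 24.4036
Fc = 1.03 * 24.4036 / 1.04
Fc = 25.1357 / 1.04 = 24.169 N

24.169 N


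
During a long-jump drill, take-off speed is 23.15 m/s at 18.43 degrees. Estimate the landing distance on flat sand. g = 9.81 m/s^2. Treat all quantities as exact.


R = v^2 * sin(2*theta) / g
Convert angle to radians: theta = 18.43 deg = 0.3217 rad
sin(2*theta) = sin(0.6433) = 0.5999
R = 23.15^2 * 0.5999 / 9.81
R = 535.9225 * 0.5999 / 9.81 = 32.7706 m

32.7706 m


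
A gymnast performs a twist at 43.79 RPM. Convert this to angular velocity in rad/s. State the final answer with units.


omega = RPM * 2 * pi / 60
omega = 43.79 * 2 * 3.14159 / 60
omega = 275.1407 / 60 = 4.5857 rad/s

4.5857 rad/s


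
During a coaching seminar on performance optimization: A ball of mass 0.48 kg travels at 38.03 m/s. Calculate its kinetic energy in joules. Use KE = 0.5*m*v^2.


KE = 0.5 * m * v^2
KE = 0.5 * 0.48 * 38.03^2
KE = 0.5 * 0.48 * 1446.2809 = 347.1074 J

347.1074 J


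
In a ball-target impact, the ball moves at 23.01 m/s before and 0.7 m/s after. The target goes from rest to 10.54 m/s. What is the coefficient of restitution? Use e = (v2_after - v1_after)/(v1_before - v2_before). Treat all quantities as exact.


e = (v2_after - v1_after) / (v1_before - v2_before)
Numerator = 10.54 - 0.7 = 9.84
Denominator = 23.01 - 0 = 23.01
e = 9.84 / 23.01 = 0.4276

0.4276


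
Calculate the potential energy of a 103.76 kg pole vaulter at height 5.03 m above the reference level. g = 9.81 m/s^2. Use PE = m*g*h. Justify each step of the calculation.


PE = m * g * h
PE = 103.76 * 9.81 * 5.03
PE = 1017.8856 * 5.03 = 5119.9646 J

5119.9646 J


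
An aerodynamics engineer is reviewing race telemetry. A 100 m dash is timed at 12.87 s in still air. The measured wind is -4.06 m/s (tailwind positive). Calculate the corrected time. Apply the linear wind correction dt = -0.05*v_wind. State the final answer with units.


dt = -0.05 * v_wind = -0.05 * -4.06 = 0.203 s
t_corrected = t_still + dt = 12.87 + (0.203)
t_corrected = 13.073 s

13.073 s


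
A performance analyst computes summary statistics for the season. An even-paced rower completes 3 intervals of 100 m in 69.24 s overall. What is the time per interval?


Split time = total_time / n_laps = 69.24 / 3
Split time = 23.08 s per lap

23.08 s


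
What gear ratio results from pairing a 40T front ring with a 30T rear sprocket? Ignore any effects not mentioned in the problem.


GR = front_teeth / rear_teeth
GR = 40 / 30
GR = 1.3333

1.3333


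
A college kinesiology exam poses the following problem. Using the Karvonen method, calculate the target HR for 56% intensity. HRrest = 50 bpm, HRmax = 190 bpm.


Target = HRrest + pct*(HRmax - HRrest)
Heart rate reserve = HRmax - HRrest = 190 - 50 = 140 bpm
Fraction = 56% = 0.56
Target = 50 + 0.56 * 140
Target = 50 + 78.4 = 128.4 bpm

128.4 bpm


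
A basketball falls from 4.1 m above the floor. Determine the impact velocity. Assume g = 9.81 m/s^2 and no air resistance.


v = sqrt(2 * g * h)
v = sqrt(2 * 9.81 * 4.1)
v = sqrt(80.442) = 8.9689 m/s

8.9689 m/s


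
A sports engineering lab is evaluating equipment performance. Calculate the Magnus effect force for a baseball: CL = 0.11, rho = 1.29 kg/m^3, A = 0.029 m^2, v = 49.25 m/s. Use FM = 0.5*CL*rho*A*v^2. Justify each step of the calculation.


FM = 0.5 * CL * rho * A * v^2
FM = 0.5 * 0.11 * 1.29 * 0.029 * 49.25^2
v^2 = 2425.5625
FM = 0.5 * 0.11 * 1.29 * 0.029 * 2425.5625 = 4.9907 N

4.9907 N


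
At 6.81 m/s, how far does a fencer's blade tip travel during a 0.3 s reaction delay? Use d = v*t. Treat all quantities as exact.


d = v * t
d = 6.81 * 0.3
d = 2.043 m

2.043 m


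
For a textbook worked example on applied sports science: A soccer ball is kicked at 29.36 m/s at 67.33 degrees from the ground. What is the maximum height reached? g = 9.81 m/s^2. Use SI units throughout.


H = (v*sin(theta))^2 / (2*g)
vy = v*sin(theta) = 29.36 * sin(67.33 deg) = 27.0916 m/s
H = vy^2 / (2*g) = 733.9573 / (2*9.81)
H = 733.9573 / 19.62 = 37.4086 m

37.4086 m


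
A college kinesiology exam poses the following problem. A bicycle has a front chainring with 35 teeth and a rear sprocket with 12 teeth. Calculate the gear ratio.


GR = front_teeth / rear_teeth
GR = 35 / 12
GR = 2.9167

2.9167


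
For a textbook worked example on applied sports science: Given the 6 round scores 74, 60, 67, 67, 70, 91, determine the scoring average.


Average = sum / n
Sum = 429
Average = 429 / 6 = 71.5

71.5


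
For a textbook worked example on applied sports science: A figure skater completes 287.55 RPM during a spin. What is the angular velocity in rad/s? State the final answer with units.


omega = RPM * 2 * pi / 60
omega = 287.55 * 2 * 3.14159 / 60
omega = 1806.7299 / 60 = 30.1122 rad/s

30.1122 rad/s


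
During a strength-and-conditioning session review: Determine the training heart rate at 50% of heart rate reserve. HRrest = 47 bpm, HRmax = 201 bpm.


Target = HRrest + pct*(HRmax - HRrest)
Heart rate reserve = HRmax - HRrest = 201 - 47 = 154 bpm
Fraction = 50% = 0.5
Target = 47 + 0.5 * 154
Target = 47 + 77 = 124 bpm

124 bpm


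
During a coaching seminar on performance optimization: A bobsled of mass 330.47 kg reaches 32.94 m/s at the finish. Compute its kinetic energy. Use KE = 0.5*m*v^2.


KE = 0.5 * m * v^2
KE = 0.5 * 330.47 * 32.94^2
KE = 0.5 * 330.47 * 1085.0436 = 179287.1792 J

179287.1792 J


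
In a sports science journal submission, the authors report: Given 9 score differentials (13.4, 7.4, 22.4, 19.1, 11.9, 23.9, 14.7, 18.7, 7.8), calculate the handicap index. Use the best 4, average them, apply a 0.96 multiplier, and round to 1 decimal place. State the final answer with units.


All differentials: 13.4, 7.4, 22.4, 19.1, 11.9, 23.9, 14.7, 18.7, 7.8
Sorted: 7.4, 7.8, 11.9, 13.4, 14.7, 18.7, 19.1, 22.4, 23.9
Best 4: 7.4, 7.8, 11.9, 13.4
Average of best = 40.5 / 4 = 10.125
Raw index = 10.125 * 0.96 = 9.72
Handicap index = round(9.72, 1) = 9.7

9.7


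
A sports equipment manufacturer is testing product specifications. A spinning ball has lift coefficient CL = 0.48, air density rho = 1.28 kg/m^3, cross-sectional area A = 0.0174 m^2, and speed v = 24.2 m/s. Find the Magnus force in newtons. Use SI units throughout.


FM = 0.5 * CL * rho * A * v^2
FM = 0.5 * 0.48 * 1.28 * 0.0174 * 24.2^2
v^2 = 585.64
FM = 0.5 * 0.48 * 1.28 * 0.0174 * 585.64 = 3.1304 N

3.1304 N


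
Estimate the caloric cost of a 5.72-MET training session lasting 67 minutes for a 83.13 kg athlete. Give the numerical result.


kcal = MET * mass * time_hr
Convert time: 67 min = 1.1167 hr
kcal = 5.72 * 83.13 * 1.1167
kcal = 530.979 kcal

530.979 kcal


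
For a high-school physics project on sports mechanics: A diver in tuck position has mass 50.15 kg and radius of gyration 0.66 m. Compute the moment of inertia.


I = m * k^2
I = 50.15 * 0.66^2
I = 50.15 * 0.4356 = 21.8453 kg*m^2

21.8453 kg*m^2


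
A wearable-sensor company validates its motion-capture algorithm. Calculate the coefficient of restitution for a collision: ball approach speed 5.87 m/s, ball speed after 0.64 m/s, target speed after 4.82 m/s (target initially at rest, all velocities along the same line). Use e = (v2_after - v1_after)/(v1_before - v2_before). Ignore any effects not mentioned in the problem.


e = (v2_after - v1_after) / (v1_before - v2_before)
Numerator = 4.82 - 0.64 = 4.18
Denominator = 5.87 - 0 = 5.87
e = 4.18 / 5.87 = 0.7121

0.7121


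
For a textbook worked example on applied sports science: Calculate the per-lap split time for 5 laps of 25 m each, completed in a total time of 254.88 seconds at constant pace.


Split time = total_time / n_laps = 254.88 / 5
Split time = 50.976 s per lap

50.976 s


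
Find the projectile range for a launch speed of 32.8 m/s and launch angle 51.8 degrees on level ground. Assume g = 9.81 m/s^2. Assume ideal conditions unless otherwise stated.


R = v^2 * sin(2*theta) / g
Convert angle to radians: theta = 51.8 deg = 0.9041 rad
sin(2*theta) = sin(1.8082) = 0.972
R = 32.8^2 * 0.972 / 9.81
R = 1075.84 * 0.972 / 9.81 = 106.5927 m

106.5927 m


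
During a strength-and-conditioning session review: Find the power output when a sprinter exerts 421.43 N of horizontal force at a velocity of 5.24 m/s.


P = F * v
P = 421.43 * 5.24
P = 2208.2932 W

2208.2932 W


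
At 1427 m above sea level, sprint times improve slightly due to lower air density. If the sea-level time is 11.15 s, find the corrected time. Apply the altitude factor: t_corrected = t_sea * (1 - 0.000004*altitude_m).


Correction factor = 1 - 0.000004 * 1427 = 0.994292
t_corrected = t_sea * factor = 11.15 * 0.994292
t_corrected = 11.0864 s

11.0864 s


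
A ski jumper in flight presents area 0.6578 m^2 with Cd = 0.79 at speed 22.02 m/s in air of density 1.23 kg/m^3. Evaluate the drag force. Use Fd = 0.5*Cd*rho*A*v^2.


Fd = 0.5 * Cd * rho * A * v^2
Fd = 0.5 * 0.79 * 1.23 * 0.6578 * 22.02^2
v^2 = 484.8804
Fd = 0.5 * 0.79 * 1.23 * 0.6578 * 484.8804 = 154.964 N

154.964 N


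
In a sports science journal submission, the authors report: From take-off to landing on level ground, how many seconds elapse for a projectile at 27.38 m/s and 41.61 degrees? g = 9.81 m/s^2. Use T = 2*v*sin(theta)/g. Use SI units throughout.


T = 2*v*sin(theta)/g
sin(theta) = sin(41.61 deg) = 0.6641
T = 2*27.38*0.6641 / 9.81
T = 36.3637 / 9.81 = 3.7068 s

3.7068 s


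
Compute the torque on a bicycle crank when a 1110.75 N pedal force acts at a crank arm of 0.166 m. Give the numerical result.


tau = F * d
tau = 1110.75 * 0.166
tau = 184.3845 N*m

184.3845 N*m


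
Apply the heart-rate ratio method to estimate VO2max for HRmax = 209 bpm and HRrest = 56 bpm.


VO2max = 15.3 * HRmax / HRrest
VO2max = 15.3 * 209 / 56
VO2max = 3197.7 / 56 = 57.1018 mL/kg/min

57.1018 mL/kg/min


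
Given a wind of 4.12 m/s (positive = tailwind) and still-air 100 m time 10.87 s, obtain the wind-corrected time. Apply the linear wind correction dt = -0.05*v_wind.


dt = -0.05 * v_wind = -0.05 * 4.12 = -0.206 s
t_corrected = t_still + dt = 10.87 + (-0.206)
t_corrected = 10.664 s

10.664 s


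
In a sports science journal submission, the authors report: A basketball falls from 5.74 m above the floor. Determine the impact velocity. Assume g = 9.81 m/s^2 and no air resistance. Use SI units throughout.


v = sqrt(2 * g * h)
v = sqrt(2 * 9.81 * 5.74)
v = sqrt(112.6188) = 10.6122 m/s

10.6122 m/s


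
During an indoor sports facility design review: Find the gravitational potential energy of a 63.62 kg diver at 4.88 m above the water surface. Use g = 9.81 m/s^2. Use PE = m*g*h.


PE = m * g * h
PE = 63.62 * 9.81 * 4.88
PE = 624.1122 * 4.88 = 3045.6675 J

3045.6675 J


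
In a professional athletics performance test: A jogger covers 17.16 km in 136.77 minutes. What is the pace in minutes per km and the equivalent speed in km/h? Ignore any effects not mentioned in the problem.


Pace = time / distance = 136.77 min / 17.16 km = 7.9703 min/km
Speed = distance / time_in_hours = 17.16 / 2.2795 hr
Speed = 7.528 km/h

7.9703 min/km, 7.528 km/h


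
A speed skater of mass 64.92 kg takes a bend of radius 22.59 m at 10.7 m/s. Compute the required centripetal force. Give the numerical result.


Fc = m * v^2 / r
v^2 = 10.7^2 = 114.49
Fc = 64.92 * 114.49 / 22.59
Fc = 7432.6908 / 22.59 = 329.0257 N

329.0257 N


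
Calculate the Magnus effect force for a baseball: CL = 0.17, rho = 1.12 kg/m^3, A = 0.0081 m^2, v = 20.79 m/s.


FM = 0.5 * CL * rho * A * v^2
FM = 0.5 * 0.17 * 1.12 * 0.0081 * 20.79^2
v^2 = 432.2241
FM = 0.5 * 0.17 * 1.12 * 0.0081 * 432.2241 = 0.3333 N

0.3333 N


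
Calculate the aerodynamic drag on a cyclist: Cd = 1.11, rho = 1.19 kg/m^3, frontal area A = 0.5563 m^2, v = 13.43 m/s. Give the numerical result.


Fd = 0.5 * Cd * rho * A * v^2
Fd = 0.5 * 1.11 * 1.19 * 0.5563 * 13.43^2
v^2 = 180.3649
Fd = 0.5 * 1.11 * 1.19 * 0.5563 * 180.3649 = 66.2676 N

66.2676 N


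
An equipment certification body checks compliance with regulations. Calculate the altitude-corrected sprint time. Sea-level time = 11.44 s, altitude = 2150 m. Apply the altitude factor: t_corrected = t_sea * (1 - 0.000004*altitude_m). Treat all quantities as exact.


Correction factor = 1 - 0.000004 * 2150 = 0.9914
t_corrected = t_sea * factor = 11.44 * 0.9914
t_corrected = 11.3416 s

11.3416 s


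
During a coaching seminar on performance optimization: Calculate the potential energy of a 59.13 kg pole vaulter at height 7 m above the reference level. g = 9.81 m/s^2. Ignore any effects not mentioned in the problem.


PE = m * g * h
PE = 59.13 * 9.81 * 7
PE = 580.0653 * 7 = 4060.4571 J

4060.4571 J


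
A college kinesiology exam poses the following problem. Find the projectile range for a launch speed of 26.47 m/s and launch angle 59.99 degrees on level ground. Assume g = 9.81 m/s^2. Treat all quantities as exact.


R = v^2 * sin(2*theta) / g
Convert angle to radians: theta = 59.99 deg = 1.047 rad
sin(2*theta) = sin(2.094) = 0.8662
R = 26.47^2 * 0.8662 / 9.81
R = 700.6609 * 0.8662 / 9.81 = 61.8667 m

61.8667 m


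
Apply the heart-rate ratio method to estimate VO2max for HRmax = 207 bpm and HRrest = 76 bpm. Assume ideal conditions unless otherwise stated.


VO2max = 15.3 * HRmax / HRrest
VO2max = 15.3 * 207 / 76
VO2max = 3167.1 / 76 = 41.6724 mL/kg/min

41.6724 mL/kg/min


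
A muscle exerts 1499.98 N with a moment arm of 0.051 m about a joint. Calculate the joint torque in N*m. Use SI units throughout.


tau = F * d
tau = 1499.98 * 0.051
tau = 76.499 N*m

76.499 N*m


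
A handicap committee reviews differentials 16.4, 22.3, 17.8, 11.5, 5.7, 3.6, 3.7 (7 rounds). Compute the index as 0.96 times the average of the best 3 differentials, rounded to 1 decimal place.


All differentials: 16.4, 22.3, 17.8, 11.5, 5.7, 3.6, 3.7
Sorted: 3.6, 3.7, 5.7, 11.5, 16.4, 17.8, 22.3
Best 3: 3.6, 3.7, 5.7
Average of best = 13 / 3 = 4.3333
Raw index = 4.3333 * 0.96 = 4.16
Handicap index = round(4.16, 1) = 4.2

4.2


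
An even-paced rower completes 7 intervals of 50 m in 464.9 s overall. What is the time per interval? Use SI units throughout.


Split time = total_time / n_laps = 464.9 / 7
Split time = 66.4143 s per lap

66.4143 s


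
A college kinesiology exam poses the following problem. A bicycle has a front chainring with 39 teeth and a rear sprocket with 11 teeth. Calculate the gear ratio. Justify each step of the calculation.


GR = front_teeth / rear_teeth
GR = 39 / 11
GR = 3.5455

3.5455


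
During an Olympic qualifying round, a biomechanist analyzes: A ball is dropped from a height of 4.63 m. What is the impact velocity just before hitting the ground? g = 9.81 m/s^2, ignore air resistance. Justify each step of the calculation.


v = sqrt(2 * g * h)
v = sqrt(2 * 9.81 * 4.63)
v = sqrt(90.8406) = 9.531 m/s

9.531 m/s


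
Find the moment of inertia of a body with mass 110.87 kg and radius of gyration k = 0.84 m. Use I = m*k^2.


I = m * k^2
I = 110.87 * 0.84^2
I = 110.87 * 0.7056 = 78.2299 kg*m^2

78.2299 kg*m^2


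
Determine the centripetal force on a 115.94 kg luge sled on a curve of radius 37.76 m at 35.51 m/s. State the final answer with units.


Fc = m * v^2 / r
v^2 = 35.51^2 = 1260.9601
Fc = 115.94 * 1260.9601 / 37.76
Fc = 146195.714 / 37.76 = 3871.7085 N

3871.7085 N


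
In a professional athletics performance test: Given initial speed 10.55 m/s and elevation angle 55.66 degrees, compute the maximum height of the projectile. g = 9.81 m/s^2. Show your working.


H = (v*sin(theta))^2 / (2*g)
vy = v*sin(theta) = 10.55 * sin(55.66 deg) = 8.7112 m/s
H = vy^2 / (2*g) = 75.8847 / (2*9.81)
H = 75.8847 / 19.62 = 3.8677 m

3.8677 m


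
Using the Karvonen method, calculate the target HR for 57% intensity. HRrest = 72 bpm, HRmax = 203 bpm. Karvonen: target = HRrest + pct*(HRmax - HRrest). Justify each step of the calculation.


Target = HRrest + pct*(HRmax - HRrest)
Heart rate reserve = HRmax - HRrest = 203 - 72 = 131 bpm
Fraction = 57% = 0.57
Target = 72 + 0.57 * 131
Target = 72 + 74.67 = 146.67 bpm

146.67 bpm


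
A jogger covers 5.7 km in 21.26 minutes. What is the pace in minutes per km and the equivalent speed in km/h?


Pace = time / distance = 21.26 min / 5.7 km = 3.7298 min/km
Speed = distance / time_in_hours = 5.7 / 0.3543 hr
Speed = 16.0865 km/h

3.7298 min/km, 16.0865 km/h


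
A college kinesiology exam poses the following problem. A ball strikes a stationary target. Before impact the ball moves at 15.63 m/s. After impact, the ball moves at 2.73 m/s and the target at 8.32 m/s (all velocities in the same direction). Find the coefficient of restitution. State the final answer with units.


e = (v2_after - v1_after) / (v1_before - v2_before)
Numerator = 8.32 - 2.73 = 5.59
Denominator = 15.63 - 0 = 15.63
e = 5.59 / 15.63 = 0.3576

0.3576


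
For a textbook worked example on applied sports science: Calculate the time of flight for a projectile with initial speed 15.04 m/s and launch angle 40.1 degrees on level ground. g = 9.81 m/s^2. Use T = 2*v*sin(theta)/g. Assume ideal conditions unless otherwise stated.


T = 2*v*sin(theta)/g
sin(theta) = sin(40.1 deg) = 0.6441
T = 2*15.04*0.6441 / 9.81
T = 19.3752 / 9.81 = 1.975 s

1.975 s


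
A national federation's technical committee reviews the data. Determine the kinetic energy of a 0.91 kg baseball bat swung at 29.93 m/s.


KE = 0.5 * m * v^2
KE = 0.5 * 0.91 * 29.93^2
KE = 0.5 * 0.91 * 895.8049 = 407.5912 J

407.5912 J


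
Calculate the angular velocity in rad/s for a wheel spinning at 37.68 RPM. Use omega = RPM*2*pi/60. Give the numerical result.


omega = RPM * 2 * pi / 60
omega = 37.68 * 2 * 3.14159 / 60
omega = 236.7504 / 60 = 3.9458 rad/s

3.9458 rad/s


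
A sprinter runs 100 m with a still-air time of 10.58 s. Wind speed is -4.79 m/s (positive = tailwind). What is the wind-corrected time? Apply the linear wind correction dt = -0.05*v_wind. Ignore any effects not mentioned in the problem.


dt = -0.05 * v_wind = -0.05 * -4.79 = 0.2395 s
t_corrected = t_still + dt = 10.58 + (0.2395)
t_corrected = 10.8195 s

10.8195 s


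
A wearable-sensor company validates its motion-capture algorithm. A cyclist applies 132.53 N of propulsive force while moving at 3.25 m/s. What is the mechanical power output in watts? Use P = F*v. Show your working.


P = F * v
P = 132.53 * 3.25
P = 430.7225 W

430.7225 W


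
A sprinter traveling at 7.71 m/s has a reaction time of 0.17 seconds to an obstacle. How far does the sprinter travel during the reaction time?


d = v * t
d = 7.71 * 0.17
d = 1.3107 m

1.3107 m


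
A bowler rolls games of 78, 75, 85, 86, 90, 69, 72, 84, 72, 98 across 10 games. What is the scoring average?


Average = sum / n
Sum = 809
Average = 809 / 10 = 80.9

80.9


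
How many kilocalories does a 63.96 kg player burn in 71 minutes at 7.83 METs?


kcal = MET * mass * time_hr
Convert time: 71 min = 1.1833 hr
kcal = 7.83 * 63.96 * 1.1833
kcal = 592.6214 kcal

592.6214 kcal


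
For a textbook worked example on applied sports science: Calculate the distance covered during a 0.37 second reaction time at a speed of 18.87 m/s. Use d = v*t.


d = v * t
d = 18.87 * 0.37
d = 6.9819 m

6.9819 m


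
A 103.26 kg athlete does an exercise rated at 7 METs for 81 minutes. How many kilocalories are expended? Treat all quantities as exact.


kcal = MET * mass * time_hr
Convert time: 81 min = 1.35 hr
kcal = 7 * 103.26 * 1.35
kcal = 975.807 kcal

975.807 kcal


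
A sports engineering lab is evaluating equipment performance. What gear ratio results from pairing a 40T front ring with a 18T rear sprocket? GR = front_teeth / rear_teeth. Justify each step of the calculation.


GR = front_teeth / rear_teeth
GR = 40 / 18
GR = 2.2222

2.2222


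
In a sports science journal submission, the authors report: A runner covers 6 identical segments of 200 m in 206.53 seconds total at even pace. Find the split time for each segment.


Split time = total_time / n_laps = 206.53 / 6
Split time = 34.4217 s per lap

34.4217 s


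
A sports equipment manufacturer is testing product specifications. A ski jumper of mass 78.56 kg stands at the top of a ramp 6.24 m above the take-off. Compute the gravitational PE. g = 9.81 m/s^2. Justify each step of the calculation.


PE = m * g * h
PE = 78.56 * 9.81 * 6.24
PE = 770.6736 * 6.24 = 4809.0033 J

4809.0033 J


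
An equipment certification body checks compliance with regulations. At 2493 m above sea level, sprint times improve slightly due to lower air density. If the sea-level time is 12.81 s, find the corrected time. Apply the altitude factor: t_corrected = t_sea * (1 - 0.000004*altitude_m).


Correction factor = 1 - 0.000004 * 2493 = 0.990028
t_corrected = t_sea * factor = 12.81 * 0.990028
t_corrected = 12.6823 s

12.6823 s


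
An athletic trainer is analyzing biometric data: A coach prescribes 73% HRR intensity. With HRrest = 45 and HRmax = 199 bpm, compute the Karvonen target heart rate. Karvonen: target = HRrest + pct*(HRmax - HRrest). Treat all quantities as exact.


Target = HRrest + pct*(HRmax - HRrest)
Heart rate reserve = HRmax - HRrest = 199 - 45 = 154 bpm
Fraction = 73% = 0.73
Target = 45 + 0.73 * 154
Target = 45 + 112.42 = 157.42 bpm

157.42 bpm


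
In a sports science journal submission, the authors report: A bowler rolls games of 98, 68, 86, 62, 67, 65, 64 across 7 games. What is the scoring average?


Average = sum / n
Sum = 510
Average = 510 / 7 = 72.8571

72.8571


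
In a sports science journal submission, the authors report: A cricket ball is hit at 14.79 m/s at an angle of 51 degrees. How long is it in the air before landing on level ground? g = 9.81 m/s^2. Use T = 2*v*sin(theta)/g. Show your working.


T = 2*v*sin(theta)/g
sin(theta) = sin(51 deg) = 0.7771
T = 2*14.79*0.7771 / 9.81
T = 22.988 / 9.81 = 2.3433 s

2.3433 s


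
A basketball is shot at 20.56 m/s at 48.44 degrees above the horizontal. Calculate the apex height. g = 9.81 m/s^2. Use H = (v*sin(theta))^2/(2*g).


H = (v*sin(theta))^2 / (2*g)
vy = v*sin(theta) = 20.56 * sin(48.44 deg) = 15.3843 m/s
H = vy^2 / (2*g) = 236.6753 / (2*9.81)
H = 236.6753 / 19.62 = 12.063 m

12.063 m


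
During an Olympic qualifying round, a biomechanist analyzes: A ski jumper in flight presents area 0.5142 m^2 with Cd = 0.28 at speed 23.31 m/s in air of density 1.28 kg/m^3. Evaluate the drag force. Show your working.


Fd = 0.5 * Cd * rho * A * v^2
Fd = 0.5 * 0.28 * 1.28 * 0.5142 * 23.31^2
v^2 = 543.3561
Fd = 0.5 * 0.28 * 1.28 * 0.5142 * 543.3561 = 50.0674 N

50.0674 N


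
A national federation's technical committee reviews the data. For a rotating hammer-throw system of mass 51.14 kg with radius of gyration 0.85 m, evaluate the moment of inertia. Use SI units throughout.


I = m * k^2
I = 51.14 * 0.85^2
I = 51.14 * 0.7225 = 36.9486 kg*m^2

36.9486 kg*m^2


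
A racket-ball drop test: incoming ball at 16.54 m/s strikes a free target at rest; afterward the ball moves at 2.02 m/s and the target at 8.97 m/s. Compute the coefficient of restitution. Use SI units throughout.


e = (v2_after - v1_after) / (v1_before - v2_before)
Numerator = 8.97 - 2.02 = 6.95
Denominator = 16.54 - 0 = 16.54
e = 6.95 / 16.54 = 0.4202

0.4202


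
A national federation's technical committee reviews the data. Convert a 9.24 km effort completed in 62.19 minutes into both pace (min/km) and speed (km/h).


Pace = time / distance = 62.19 min / 9.24 km = 6.7305 min/km
Speed = distance / time_in_hours = 9.24 / 1.0365 hr
Speed = 8.9146 km/h

6.7305 min/km, 8.9146 km/h


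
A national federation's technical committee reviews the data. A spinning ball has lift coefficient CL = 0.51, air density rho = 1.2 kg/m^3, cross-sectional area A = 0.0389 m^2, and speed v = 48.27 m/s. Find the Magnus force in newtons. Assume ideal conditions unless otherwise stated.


FM = 0.5 * CL * rho * A * v^2
FM = 0.5 * 0.51 * 1.2 * 0.0389 * 48.27^2
v^2 = 2329.9929
FM = 0.5 * 0.51 * 1.2 * 0.0389 * 2329.9929 = 27.7348 N

27.7348 N


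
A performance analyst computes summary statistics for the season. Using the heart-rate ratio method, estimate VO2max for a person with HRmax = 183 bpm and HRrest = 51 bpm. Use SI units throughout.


VO2max = 15.3 * HRmax / HRrest
VO2max = 15.3 * 183 / 51
VO2max = 2799.9 / 51 = 54.9 mL/kg/min

54.9 mL/kg/min


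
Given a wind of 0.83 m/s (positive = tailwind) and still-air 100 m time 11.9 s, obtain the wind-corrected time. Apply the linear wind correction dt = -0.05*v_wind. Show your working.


dt = -0.05 * v_wind = -0.05 * 0.83 = -0.0415 s
t_corrected = t_still + dt = 11.9 + (-0.0415)
t_corrected = 11.8585 s

11.8585 s


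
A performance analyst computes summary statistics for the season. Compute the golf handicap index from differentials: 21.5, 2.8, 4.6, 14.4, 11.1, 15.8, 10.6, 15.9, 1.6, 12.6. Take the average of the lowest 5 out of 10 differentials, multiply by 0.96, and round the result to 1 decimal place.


All differentials: 21.5, 2.8, 4.6, 14.4, 11.1, 15.8, 10.6, 15.9, 1.6, 12.6
Sorted: 1.6, 2.8, 4.6, 10.6, 11.1, 12.6, 14.4, 15.8, 15.9, 21.5
Best 5: 1.6, 2.8, 4.6, 10.6, 11.1
Average of best = 30.7 / 5 = 6.14
Raw index = 6.14 * 0.96 = 5.8944
Handicap index = round(5.8944, 1) = 5.9

5.9


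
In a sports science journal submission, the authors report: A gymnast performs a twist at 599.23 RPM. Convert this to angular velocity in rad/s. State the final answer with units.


omega = RPM * 2 * pi / 60
omega = 599.23 * 2 * 3.14159 / 60
omega = 3765.0731 / 60 = 62.7512 rad/s

62.7512 rad/s


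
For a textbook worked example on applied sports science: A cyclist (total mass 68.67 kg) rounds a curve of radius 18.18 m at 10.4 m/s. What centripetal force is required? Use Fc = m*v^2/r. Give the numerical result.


Fc = m * v^2 / r
v^2 = 10.4^2 = 108.16
Fc = 68.67 * 108.16 / 18.18
Fc = 7427.3472 / 18.18 = 408.545 N

408.545 N


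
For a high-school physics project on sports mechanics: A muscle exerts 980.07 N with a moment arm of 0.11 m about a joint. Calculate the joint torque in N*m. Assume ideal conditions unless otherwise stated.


tau = F * d
tau = 980.07 * 0.11
tau = 107.8077 N*m

107.8077 N*m


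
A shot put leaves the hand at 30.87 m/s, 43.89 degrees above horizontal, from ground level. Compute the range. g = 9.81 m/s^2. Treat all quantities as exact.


R = v^2 * sin(2*theta) / g
Convert angle to radians: theta = 43.89 deg = 0.766 rad
sin(2*theta) = sin(1.5321) = 0.9992
R = 30.87^2 * 0.9992 / 9.81
R = 952.9569 * 0.9992 / 9.81 = 97.0685 m

97.0685 m


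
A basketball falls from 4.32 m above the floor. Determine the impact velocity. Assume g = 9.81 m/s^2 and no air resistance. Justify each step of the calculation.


v = sqrt(2 * g * h)
v = sqrt(2 * 9.81 * 4.32)
v = sqrt(84.7584) = 9.2064 m/s

9.2064 m/s


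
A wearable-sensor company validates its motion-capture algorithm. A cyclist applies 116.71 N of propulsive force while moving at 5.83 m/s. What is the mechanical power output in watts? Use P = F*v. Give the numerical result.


P = F * v
P = 116.71 * 5.83
P = 680.4193 W

680.4193 W


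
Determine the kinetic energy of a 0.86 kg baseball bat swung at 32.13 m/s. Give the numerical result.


KE = 0.5 * m * v^2
KE = 0.5 * 0.86 * 32.13^2
KE = 0.5 * 0.86 * 1032.3369 = 443.9049 J

443.9049 J


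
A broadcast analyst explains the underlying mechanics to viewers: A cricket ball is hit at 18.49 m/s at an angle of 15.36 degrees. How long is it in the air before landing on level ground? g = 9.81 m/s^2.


T = 2*v*sin(theta)/g
sin(theta) = sin(15.36 deg) = 0.2649
T = 2*18.49*0.2649 / 9.81
T = 9.7954 / 9.81 = 0.9985 s

0.9985 s


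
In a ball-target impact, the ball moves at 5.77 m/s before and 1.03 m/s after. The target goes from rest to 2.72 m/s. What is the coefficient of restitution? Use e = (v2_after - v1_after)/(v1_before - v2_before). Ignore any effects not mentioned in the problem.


e = (v2_after - v1_after) / (v1_before - v2_before)
Numerator = 2.72 - 1.03 = 1.69
Denominator = 5.77 - 0 = 5.77
e = 1.69 / 5.77 = 0.2929

0.2929


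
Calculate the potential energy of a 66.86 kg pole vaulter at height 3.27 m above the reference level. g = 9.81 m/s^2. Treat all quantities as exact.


PE = m * g * h
PE = 66.86 * 9.81 * 3.27
PE = 655.8966 * 3.27 = 2144.7819 J

2144.7819 J


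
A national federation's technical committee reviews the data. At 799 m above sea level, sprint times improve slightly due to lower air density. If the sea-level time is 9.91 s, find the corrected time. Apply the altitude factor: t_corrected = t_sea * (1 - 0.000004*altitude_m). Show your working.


Correction factor = 1 - 0.000004 * 799 = 0.996804
t_corrected = t_sea * factor = 9.91 * 0.996804
t_corrected = 9.8783 s

9.8783 s


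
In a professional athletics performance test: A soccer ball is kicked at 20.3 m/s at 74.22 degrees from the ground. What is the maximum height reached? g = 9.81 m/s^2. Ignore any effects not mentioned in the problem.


H = (v*sin(theta))^2 / (2*g)
vy = v*sin(theta) = 20.3 * sin(74.22 deg) = 19.535 m/s
H = vy^2 / (2*g) = 381.6144 / (2*9.81)
H = 381.6144 / 19.62 = 19.4503 m

19.4503 m


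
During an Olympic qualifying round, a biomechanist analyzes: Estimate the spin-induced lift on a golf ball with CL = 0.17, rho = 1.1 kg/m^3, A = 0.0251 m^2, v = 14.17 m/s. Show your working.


FM = 0.5 * CL * rho * A * v^2
FM = 0.5 * 0.17 * 1.1 * 0.0251 * 14.17^2
v^2 = 200.7889
FM = 0.5 * 0.17 * 1.1 * 0.0251 * 200.7889 = 0.4712 N

0.4712 N


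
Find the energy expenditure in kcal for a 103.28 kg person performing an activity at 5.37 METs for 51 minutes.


kcal = MET * mass * time_hr
Convert time: 51 min = 0.85 hr
kcal = 5.37 * 103.28 * 0.85
kcal = 471.4216 kcal

471.4216 kcal


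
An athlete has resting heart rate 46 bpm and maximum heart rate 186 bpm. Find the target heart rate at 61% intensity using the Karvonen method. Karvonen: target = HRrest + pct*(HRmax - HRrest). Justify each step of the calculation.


Target = HRrest + pct*(HRmax - HRrest)
Heart rate reserve = HRmax - HRrest = 186 - 46 = 140 bpm
Fraction = 61% = 0.61
Target = 46 + 0.61 * 140
Target = 46 + 85.4 = 131.4 bpm

131.4 bpm


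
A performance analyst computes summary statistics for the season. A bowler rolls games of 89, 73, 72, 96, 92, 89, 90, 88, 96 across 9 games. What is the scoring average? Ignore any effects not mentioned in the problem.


Average = sum / n
Sum = 785
Average = 785 / 9 = 87.2222

87.2222


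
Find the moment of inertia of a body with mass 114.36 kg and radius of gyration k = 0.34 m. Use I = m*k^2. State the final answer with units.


I = m * k^2
I = 114.36 * 0.34^2
I = 114.36 * 0.1156 = 13.22 kg*m^2

13.22 kg*m^2


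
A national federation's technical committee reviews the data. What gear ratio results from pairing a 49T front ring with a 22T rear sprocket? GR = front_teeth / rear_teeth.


GR = front_teeth / rear_teeth
GR = 49 / 22
GR = 2.2273

2.2273


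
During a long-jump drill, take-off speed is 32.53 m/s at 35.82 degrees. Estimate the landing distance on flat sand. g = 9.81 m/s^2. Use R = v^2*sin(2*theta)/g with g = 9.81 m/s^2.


R = v^2 * sin(2*theta) / g
Convert angle to radians: theta = 35.82 deg = 0.6252 rad
sin(2*theta) = sin(1.2504) = 0.9491
R = 32.53^2 * 0.9491 / 9.81
R = 1058.2009 * 0.9491 / 9.81 = 102.3786 m

102.3786 m


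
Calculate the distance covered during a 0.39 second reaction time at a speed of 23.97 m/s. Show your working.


d = v * t
d = 23.97 * 0.39
d = 9.3483 m

9.3483 m


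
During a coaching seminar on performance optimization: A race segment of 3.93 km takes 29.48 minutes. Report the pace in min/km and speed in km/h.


Pace = time / distance = 29.48 min / 3.93 km = 7.5013 min/km
Speed = distance / time_in_hours = 3.93 / 0.4913 hr
Speed = 7.9986 km/h

7.5013 min/km, 7.9986 km/h
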